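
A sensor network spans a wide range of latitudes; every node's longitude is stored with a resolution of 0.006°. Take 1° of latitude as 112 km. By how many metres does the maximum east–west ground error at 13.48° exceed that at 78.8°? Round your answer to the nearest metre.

261 metres

With a 0.006° grid the true value lies within half a step, ±0.006°/2 = ±0.003°, of the stored one.
Error at 13.48° = 0.003° × 112000 × cos 13.48° ≈ 336 × 0.9725 = 326.74 m.
Error at 78.8° = 0.003° × 112000 × cos 78.8° ≈ 336 × 0.1942 = 65.263 m.
So the lower-latitude error exceeds the higher by 326.74 − 65.263 = 261.48 m.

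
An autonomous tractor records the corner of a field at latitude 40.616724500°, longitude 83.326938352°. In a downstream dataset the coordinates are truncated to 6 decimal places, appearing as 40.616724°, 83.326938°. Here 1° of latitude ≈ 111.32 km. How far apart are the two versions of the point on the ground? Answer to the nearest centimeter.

6 centimeters

The latitude changed by +0.000000500° and the longitude by +0.000000352°.
N–S: 0.000000500° × 111320 m/° = 0.05566 m.
E–W at 40.6167°: 0.000000352° × 111320 × cos 40.6167° = 0.000000352 × 111320 × 0.7591 ≈ 0.0297443 m.
Hypotenuse of the two orthogonal shifts: √(0.05566² + 0.0297443²) = 0.0631091 m.
That is 0.0631091 m = 6.3109 cm.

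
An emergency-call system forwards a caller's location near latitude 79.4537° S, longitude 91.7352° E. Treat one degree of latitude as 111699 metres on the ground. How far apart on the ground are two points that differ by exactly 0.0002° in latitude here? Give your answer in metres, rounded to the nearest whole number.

22 metres

0.0002° × 111699 m/° = 22.3398 m.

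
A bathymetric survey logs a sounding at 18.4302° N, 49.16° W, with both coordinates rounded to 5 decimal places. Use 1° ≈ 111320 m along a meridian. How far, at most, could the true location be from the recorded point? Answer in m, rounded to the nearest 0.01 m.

0.77 m

Rounding to 5 decimal places leaves each coordinate within ±5e-06° of the true value.
N–S: 5e-06° × 111320 m/° = 0.5566 m.
E–W at 18.4302°: 5e-06° × 111320 × cos 18.4302° = 5e-06 × 111320 × 0.9487 ≈ 0.528052 m.
Worst case both components are at the extreme and orthogonal: √(0.5566² + 0.528052²) ≈ 0.76723 m.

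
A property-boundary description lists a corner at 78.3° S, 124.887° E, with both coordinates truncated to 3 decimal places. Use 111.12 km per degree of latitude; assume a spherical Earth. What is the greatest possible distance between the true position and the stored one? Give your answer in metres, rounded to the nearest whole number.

Truncating at 3 decimal places can drop up to a full unit in the last place, so each coordinate may be off by as much as 0.001°.
N–S: 0.001° × 111120 m/° = 111.12 m.
Longitude error → 0.001 × 111120 × cos 78.3° = 0.001 × 111120 × 0.2028 ≈ 22.5337 m.
Worst case both components are at the extreme and orthogonal: √(111.12² + 22.5337²) ≈ 113.382 m.

113 metres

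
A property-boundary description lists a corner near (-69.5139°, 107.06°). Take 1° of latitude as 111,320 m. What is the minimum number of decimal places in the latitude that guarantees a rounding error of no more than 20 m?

One degree of latitude covers 111320 m.
With N decimal places the half-ulp bound is 0.5·10⁻ᴺ°, or 0.5·10⁻ᴺ × 111320 m on the ground.
Setting 55660 × 10⁻ᴺ ≤ 20 gives 10ᴺ ≥ 2783, i.e. N ≥ 3.44.
At 3 places the error can reach 55.7 m, but 4 places keeps it to 5.57 m.

4 decimal places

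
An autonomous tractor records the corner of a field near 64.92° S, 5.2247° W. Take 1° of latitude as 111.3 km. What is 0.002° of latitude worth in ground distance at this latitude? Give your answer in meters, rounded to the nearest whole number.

Along a meridian 0.002° is 0.002 × 111300 = 222.6 m.

223 meters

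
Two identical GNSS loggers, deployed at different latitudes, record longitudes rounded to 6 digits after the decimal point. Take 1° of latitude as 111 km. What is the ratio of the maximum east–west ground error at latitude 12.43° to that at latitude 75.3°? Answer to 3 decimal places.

3.848

Rounding to 6 decimal places leaves the longitude within ±5e-07° of the true value.
At 12.43°: 5e-07° × 111000 × cos 12.43° = 5e-07 × 111000 × 0.9766 ≈ 0.054199 m.
At 75.3°: 5e-07° × 111000 × cos 75.3° = 5e-07 × 111000 × 0.2538 ≈ 0.014084 m.
The ratio reduces to cos 12.43° / cos 75.3° = 0.9766/0.2538 ≈ 3.8484.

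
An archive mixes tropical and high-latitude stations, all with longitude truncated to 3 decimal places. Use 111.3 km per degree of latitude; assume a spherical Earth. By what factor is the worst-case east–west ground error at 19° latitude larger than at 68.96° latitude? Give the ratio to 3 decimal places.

Truncating at 3 decimal places can drop up to a full unit in the last place, so the longitude may be off by as much as 0.001°.
At 19°: 0.001° × 111300 × cos 19° = 0.001 × 111300 × 0.9455 ≈ 105.24 m.
Error at 68.96° = 0.001° × 111300 × cos 68.96° ≈ 111.3 × 0.3590 = 39.959 m.
The ratio reduces to cos 19° / cos 68.96° = 0.9455/0.3590 ≈ 2.6336.

2.634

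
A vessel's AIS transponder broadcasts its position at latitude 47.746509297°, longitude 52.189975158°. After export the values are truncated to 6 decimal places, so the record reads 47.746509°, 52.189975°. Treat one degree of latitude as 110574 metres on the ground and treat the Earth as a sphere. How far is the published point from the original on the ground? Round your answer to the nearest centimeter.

3 centimeters

The latitude changed by +0.000000297° and the longitude by +0.000000158°.
North–south shift: 0.000000297 × 110574 = 0.0328405 m.
E–W at 47.7465°: 0.000000158° × 110574 × cos 47.7465° = 0.000000158 × 110574 × 0.6724 ≈ 0.0117475 m.
Combined displacement = (0.0328405² + 0.0117475²)^½ ≈ 0.0348784 m.
That is 0.0348784 m = 3.4878 cm.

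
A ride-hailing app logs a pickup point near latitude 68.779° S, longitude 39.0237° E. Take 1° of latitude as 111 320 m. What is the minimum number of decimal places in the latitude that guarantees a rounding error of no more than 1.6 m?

5 decimal places

One degree of latitude covers 111320 m.
Rounding to N decimal places gives at most 0.5 × 10⁻ᴺ degrees of error, i.e. 0.5 × 10⁻ᴺ × 111320 m.
Need 0.5 × 111320 × 10⁻ᴺ ≤ 1.6 → 10⁻ᴺ ≤ 2.875e-05, so N ≥ 4.54.
So 5 decimal places suffice (0.557 m); 4 would allow up to 5.57 m.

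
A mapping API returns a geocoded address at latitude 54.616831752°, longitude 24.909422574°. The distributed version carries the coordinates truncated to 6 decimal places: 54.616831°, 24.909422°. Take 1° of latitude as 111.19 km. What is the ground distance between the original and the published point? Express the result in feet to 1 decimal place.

0.3 feet

Δlat = 54.616831752 − 54.616831 = +0.000000752°; Δlon = 24.909422574 − 24.909422 = +0.000000574°.
N–S: 0.000000752° × 111190 m/° = 0.0836149 m.
East–west at this latitude: 0.000000574° × 111190 × cos 54.6168° ≈ 0.000000574 × 64383.6 = 0.0369562 m.
Distance: √(0.0836149² + 0.0369562²) ≈ 0.0914178 m.
Converting: 0.0914178 m × 3.2808 ft/m ≈ 0.29993 ft.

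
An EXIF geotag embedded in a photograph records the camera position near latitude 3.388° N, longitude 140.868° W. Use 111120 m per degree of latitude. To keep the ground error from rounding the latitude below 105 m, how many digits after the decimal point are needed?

One degree of latitude covers 111120 m.
With N decimal places the half-ulp bound is 0.5·10⁻ᴺ°, or 0.5·10⁻ᴺ × 111120 m on the ground.
Setting 55560 × 10⁻ᴺ ≤ 105 gives 10ᴺ ≥ 529.1, i.e. N ≥ 2.72.
At 2 places the error can reach 556 m, but 3 places keeps it to 55.6 m.

3 decimal places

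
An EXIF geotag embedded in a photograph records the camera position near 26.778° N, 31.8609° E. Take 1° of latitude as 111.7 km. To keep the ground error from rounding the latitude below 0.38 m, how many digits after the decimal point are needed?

6 decimal places

One degree of latitude covers 111700 m.
With N decimal places the half-ulp bound is 0.5·10⁻ᴺ°, or 0.5·10⁻ᴺ × 111700 m on the ground.
Setting 55850 × 10⁻ᴺ ≤ 0.38 gives 10ᴺ ≥ 1.47e+05, i.e. N ≥ 5.17.
N = 5 would give 0.558 m (too coarse); N = 6 gives 0.0558 m ≤ 0.38 m.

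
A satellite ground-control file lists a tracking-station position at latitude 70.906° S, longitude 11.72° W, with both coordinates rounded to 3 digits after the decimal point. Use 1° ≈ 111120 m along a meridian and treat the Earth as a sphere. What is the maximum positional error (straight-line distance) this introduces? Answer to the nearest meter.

58 meters

Rounding to 3 decimal places leaves each coordinate within ±0.0005° of the true value.
Latitude error → 0.0005 × 111120 = 55.56 m along the meridian.
Longitude error → 0.0005 × 111120 × cos 70.906° = 0.0005 × 111120 × 0.3271 ≈ 18.1747 m.
The two errors are perpendicular, so the maximum displacement is √(55.56² + 18.1747²) ≈ 58.4571 m.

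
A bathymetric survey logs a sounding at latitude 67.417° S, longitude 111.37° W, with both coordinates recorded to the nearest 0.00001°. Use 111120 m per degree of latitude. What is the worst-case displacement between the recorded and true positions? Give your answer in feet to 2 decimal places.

Rounding to 5 decimal places leaves each coordinate within ±5e-06° of the true value.
North–south component: 5e-06° × 111120 = 0.5556 m.
E–W at 67.417°: 5e-06° × 111120 × cos 67.417° = 5e-06 × 111120 × 0.3840 ≈ 0.213362 m.
Worst case both components are at the extreme and orthogonal: √(0.5556² + 0.213362²) ≈ 0.595159 m.
Converting: 0.595159 m × 3.2808 ft/m ≈ 1.9526 ft.

1.95 feet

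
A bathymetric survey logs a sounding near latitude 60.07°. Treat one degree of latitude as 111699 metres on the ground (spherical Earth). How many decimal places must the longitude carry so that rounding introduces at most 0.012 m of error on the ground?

At 60.07° one degree of longitude covers 111699 × cos 60.07° ≈ 111699 × 0.4989 ≈ 55731.3 m.
Rounding to N decimal places gives at most 0.5 × 10⁻ᴺ degrees of error, i.e. 0.5 × 10⁻ᴺ × 55731.3 m.
Need 0.5 × 55731.3 × 10⁻ᴺ ≤ 0.012 → 10⁻ᴺ ≤ 4.306e-07, so N ≥ 6.37.
N = 6 would give 0.0279 m (too coarse); N = 7 gives 0.00279 m ≤ 0.012 m.

7 decimal places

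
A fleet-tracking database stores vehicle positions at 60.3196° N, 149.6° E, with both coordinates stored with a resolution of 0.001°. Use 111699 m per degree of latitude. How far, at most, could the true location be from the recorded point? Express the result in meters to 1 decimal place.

With a 0.001° grid the true value lies within half a step, ±0.001°/2 = ±0.0005°, of the stored one.
North–south component: 0.0005° × 111699 = 55.8495 m.
East–west component at 60.3196°: 0.0005° × 111699 × cos 60.3196° ≈ 0.0005 × 55309 ≈ 27.6545 m.
Combining orthogonally: (55.8495² + 27.6545²)^½ ≈ 62.3213 m.

62.3 meters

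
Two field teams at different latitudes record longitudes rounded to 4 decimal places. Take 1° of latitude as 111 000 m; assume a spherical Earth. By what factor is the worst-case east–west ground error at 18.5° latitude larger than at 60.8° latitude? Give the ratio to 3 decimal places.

1.944

Rounding to 4 decimal places leaves the longitude within ±5e-05° of the true value.
Error at 18.5° = 5e-05° × 111000 × cos 18.5° ≈ 5.55 × 0.9483 = 5.2632 m.
Error at 60.8° = 5e-05° × 111000 × cos 60.8° ≈ 5.55 × 0.4879 = 2.7076 m.
Ratio: 5.2632 / 2.7076 = cos 18.5° / cos 60.8° ≈ 1.9438.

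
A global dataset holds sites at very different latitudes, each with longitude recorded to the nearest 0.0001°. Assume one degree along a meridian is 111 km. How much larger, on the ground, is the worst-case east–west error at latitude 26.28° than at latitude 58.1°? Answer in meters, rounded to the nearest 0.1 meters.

Rounding to 4 decimal places leaves the longitude within ±5e-05° of the true value.
At 26.28°: 5e-05° × 111000 × cos 26.28° = 5e-05 × 111000 × 0.8966 ≈ 4.9764 m.
Error at 58.1° = 5e-05° × 111000 × cos 58.1° ≈ 5.55 × 0.5284 = 2.9328 m.
Difference: 4.9764 − 2.9328 = 2.0435 m.

2.0 meters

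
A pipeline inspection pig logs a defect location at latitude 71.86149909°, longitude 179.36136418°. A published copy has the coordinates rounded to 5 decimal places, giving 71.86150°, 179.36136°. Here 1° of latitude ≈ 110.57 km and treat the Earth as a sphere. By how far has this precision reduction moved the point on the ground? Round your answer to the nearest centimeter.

18 centimeters

The latitude changed by -0.00000091° and the longitude by +0.00000418°.
N–S: -0.00000091° × 110570 m/° = -0.100619 m.
E–W at 71.8615°: 0.00000418° × 110570 × cos 71.8615° = 0.00000418 × 110570 × 0.3113 ≈ 0.143884 m.
Distance: √(0.100619² + 0.143884²) ≈ 0.175576 m.
That is 0.175576 m = 17.558 cm.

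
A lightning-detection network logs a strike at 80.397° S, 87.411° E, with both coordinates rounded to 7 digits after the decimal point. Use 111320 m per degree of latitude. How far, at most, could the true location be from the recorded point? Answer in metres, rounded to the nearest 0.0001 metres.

Rounding to 7 decimal places leaves each coordinate within ±5e-08° of the true value.
North–south component: 5e-08° × 111320 = 0.005566 m.
East–west component at 80.397°: 5e-08° × 111320 × cos 80.397° ≈ 5e-08 × 18570.4 ≈ 0.000928522 m.
Worst case both components are at the extreme and orthogonal: √(0.005566² + 0.000928522²) ≈ 0.00564292 m.

0.0056 metres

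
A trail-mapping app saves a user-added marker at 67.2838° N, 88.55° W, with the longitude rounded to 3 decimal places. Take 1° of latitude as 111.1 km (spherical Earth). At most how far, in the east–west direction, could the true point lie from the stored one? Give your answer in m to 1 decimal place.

21.5 m

Rounding to 3 decimal places leaves the longitude within ±0.0005° of the true value.
One degree of longitude at 67.2838° is 111100 × cos 67.2838° ≈ 111100 × 0.3862 = 42903.1 m.
So at most 0.0005° × 42903.1 ≈ 21.4516 m east–west.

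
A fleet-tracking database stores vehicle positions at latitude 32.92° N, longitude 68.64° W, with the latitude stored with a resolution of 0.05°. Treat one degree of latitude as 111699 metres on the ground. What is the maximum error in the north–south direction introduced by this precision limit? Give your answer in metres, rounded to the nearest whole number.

2792 metres

With a 0.05° grid the true value lies within half a step, ±0.05°/2 = ±0.025°, of the stored one.
So the N–S error is at most 0.025 × 111699 = 2792.48 m.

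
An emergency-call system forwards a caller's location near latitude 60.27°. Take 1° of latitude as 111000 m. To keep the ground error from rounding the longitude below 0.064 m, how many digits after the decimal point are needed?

At 60.27° one degree of longitude covers 111000 × cos 60.27° ≈ 111000 × 0.4959 ≈ 55046.4 m.
N decimal places → at most half a unit in the last place, 0.5 × 10⁻ᴺ° = 55046.4/2 × 10⁻ᴺ m.
Setting 27523.2 × 10⁻ᴺ ≤ 0.064 gives 10ᴺ ≥ 4.3e+05, i.e. N ≥ 5.63.
So 6 decimal places suffice (0.0275 m); 5 would allow up to 0.275 m.

6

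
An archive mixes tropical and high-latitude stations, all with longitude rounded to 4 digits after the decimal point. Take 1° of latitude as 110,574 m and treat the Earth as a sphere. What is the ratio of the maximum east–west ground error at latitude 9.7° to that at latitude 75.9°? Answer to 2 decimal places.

4.05

Rounding to 4 decimal places leaves the longitude within ±5e-05° of the true value.
Error at 9.7° = 5e-05° × 110574 × cos 9.7° ≈ 5.5287 × 0.9857 = 5.4497 m.
Error at 75.9° = 5e-05° × 110574 × cos 75.9° ≈ 5.5287 × 0.2436 = 1.3469 m.
The ratio reduces to cos 9.7° / cos 75.9° = 0.9857/0.2436 ≈ 4.0462.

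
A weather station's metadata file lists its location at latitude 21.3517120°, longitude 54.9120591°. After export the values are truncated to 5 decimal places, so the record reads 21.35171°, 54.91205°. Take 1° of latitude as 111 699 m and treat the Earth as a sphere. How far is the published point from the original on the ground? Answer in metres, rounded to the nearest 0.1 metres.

1.0 metres

The latitude changed by +0.0000020° and the longitude by +0.0000091°.
N–S: 0.0000020° × 111699 m/° = 0.223398 m.
East–west at this latitude: 0.0000091° × 111699 × cos 21.3517° ≈ 0.0000091 × 104032 = 0.946694 m.
Distance: √(0.223398² + 0.946694²) ≈ 0.972695 m.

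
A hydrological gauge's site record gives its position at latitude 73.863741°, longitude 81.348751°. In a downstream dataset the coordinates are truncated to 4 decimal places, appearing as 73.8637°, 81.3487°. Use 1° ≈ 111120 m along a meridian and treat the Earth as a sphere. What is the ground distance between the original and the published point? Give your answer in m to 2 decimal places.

Δlat = 73.863741 − 73.8637 = +0.000041°; Δlon = 81.348751 − 81.3487 = +0.000051°.
N–S: 0.000041° × 111120 m/° = 4.55592 m.
East–west at this latitude: 0.000051° × 111120 × cos 73.8637° ≈ 0.000051 × 30882.8 = 1.57502 m.
Combined displacement = (4.55592² + 1.57502²)^½ ≈ 4.82049 m.

4.82 m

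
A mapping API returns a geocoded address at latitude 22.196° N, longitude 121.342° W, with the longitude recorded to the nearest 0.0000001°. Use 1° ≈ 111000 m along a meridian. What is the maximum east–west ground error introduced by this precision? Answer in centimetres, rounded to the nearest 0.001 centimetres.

Rounding to 7 decimal places leaves the longitude within ±5e-08° of the true value.
At latitude 22.196° a degree of longitude spans 111000 m × cos 22.196° = 111000 × 0.9259 ≈ 102775 m.
East–west error: 5e-08° × 102775 m/° ≈ 0.00513873 m.
That is 0.00513873 m = 0.51387 cm.

0.514 centimetres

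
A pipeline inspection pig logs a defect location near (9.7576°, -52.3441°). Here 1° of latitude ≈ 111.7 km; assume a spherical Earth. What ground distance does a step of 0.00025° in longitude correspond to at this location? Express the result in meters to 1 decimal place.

27.5 meters

At 9.7576° a degree of longitude is 111700 × cos 9.7576° ≈ 110084 m, so 0.00025° corresponds to 27.521 m.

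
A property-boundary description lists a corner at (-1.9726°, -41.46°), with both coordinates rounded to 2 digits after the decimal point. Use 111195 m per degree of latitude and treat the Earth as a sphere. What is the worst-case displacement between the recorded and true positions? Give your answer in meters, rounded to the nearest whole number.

Rounding to 2 decimal places leaves each coordinate within ±0.005° of the true value.
Latitude error → 0.005 × 111195 = 555.975 m along the meridian.
East–west component at 1.9726°: 0.005° × 111195 × cos 1.9726° ≈ 0.005 × 111129 ≈ 555.646 m.
The two errors are perpendicular, so the maximum displacement is √(555.975² + 555.646²) ≈ 786.034 m.

786 meters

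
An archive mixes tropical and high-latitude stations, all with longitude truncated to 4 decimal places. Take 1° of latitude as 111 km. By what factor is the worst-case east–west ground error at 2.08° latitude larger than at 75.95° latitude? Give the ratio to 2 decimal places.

Truncating at 4 decimal places can drop up to a full unit in the last place, so the longitude may be off by as much as 0.0001°.
Error at 2.08° = 0.0001° × 111000 × cos 2.08° ≈ 11.1 × 0.9993 = 11.093 m.
At 75.95°: 0.0001° × 111000 × cos 75.95° = 0.0001 × 111000 × 0.2428 ≈ 2.6947 m.
The ratio reduces to cos 2.08° / cos 75.95° = 0.9993/0.2428 ≈ 4.1164.

4.12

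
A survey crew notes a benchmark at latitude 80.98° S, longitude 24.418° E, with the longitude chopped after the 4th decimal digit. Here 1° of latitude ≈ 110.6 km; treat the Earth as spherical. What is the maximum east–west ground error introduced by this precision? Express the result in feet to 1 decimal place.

Truncating at 4 decimal places can drop up to a full unit in the last place, so the longitude may be off by as much as 0.0001°.
At latitude 80.98° a degree of longitude spans 110600 m × cos 80.98° = 110600 × 0.1568 ≈ 17339.8 m.
So at most 0.0001° × 17339.8 ≈ 1.73398 m east–west.
In feet: 1.73398 m ÷ 0.3048 ≈ 5.6889 ft.

5.7 feet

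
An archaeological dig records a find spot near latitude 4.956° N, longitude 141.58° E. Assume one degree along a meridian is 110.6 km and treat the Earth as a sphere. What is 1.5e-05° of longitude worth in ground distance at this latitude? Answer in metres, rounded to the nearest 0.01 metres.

At 4.956° a degree of longitude is 110600 × cos 4.956° ≈ 110187 m, so 1.5e-05° corresponds to 1.6528 m.

1.65 metres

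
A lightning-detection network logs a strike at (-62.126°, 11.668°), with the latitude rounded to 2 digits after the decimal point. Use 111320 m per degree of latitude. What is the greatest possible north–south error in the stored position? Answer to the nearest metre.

Rounding to 2 decimal places leaves the latitude within ±0.005° of the true value.
North–south distance: 0.005° × 111320 m/° = 556.6 m.

557 metres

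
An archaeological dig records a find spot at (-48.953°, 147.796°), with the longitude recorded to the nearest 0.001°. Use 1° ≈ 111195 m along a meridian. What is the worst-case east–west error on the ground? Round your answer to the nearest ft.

120 ft

Rounding to 3 decimal places leaves the longitude within ±0.0005° of the true value.
At latitude 48.953° a degree of longitude spans 111195 m × cos 48.953° = 111195 × 0.6567 ≈ 73019.3 m.
East–west error: 0.0005° × 73019.3 m/° ≈ 36.5096 m.
Converting: 36.5096 m × 3.2808 ft/m ≈ 119.78 ft.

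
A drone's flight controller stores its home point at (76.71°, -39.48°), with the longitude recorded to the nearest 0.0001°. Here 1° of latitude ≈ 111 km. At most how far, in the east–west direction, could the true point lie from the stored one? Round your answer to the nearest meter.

1 meters

Rounding to 4 decimal places leaves the longitude within ±5e-05° of the true value.
Parallels shrink by cos φ, so at 76.71° a degree of longitude is 111000 × 0.2299 ≈ 25516.7 m.
So at most 5e-05° × 25516.7 ≈ 1.27583 m east–west.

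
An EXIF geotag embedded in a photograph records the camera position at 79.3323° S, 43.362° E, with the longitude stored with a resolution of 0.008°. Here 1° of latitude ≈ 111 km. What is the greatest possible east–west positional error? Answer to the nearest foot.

With a 0.008° grid the true value lies within half a step, ±0.008°/2 = ±0.004°, of the stored one.
At latitude 79.3323° a degree of longitude spans 111000 m × cos 79.3323° = 111000 × 0.1851 ≈ 20547.5 m.
Maximum E–W displacement: 0.004 × 20547.5 = 82.19 m.
Converting: 82.19 m × 3.2808 ft/m ≈ 269.65 ft.

270 feet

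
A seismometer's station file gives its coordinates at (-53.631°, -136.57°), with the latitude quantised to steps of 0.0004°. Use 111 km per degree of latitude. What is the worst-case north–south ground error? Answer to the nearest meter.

22 meters

With a 0.0004° grid the true value lies within half a step, ±0.0004°/2 = ±0.0002°, of the stored one.
Along the meridian that is 0.0002° × 111000 m/° = 22.2 m.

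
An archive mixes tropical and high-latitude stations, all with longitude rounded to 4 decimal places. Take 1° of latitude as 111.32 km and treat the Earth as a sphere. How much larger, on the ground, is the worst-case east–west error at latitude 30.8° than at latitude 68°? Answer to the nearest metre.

Rounding to 4 decimal places leaves the longitude within ±5e-05° of the true value.
At 30.8°: 5e-05° × 111320 × cos 30.8° = 5e-05 × 111320 × 0.8590 ≈ 4.781 m.
Error at 68° = 5e-05° × 111320 × cos 68° ≈ 5.566 × 0.3746 = 2.0851 m.
So the lower-latitude error exceeds the higher by 4.781 − 2.0851 = 2.6959 m.

3 metres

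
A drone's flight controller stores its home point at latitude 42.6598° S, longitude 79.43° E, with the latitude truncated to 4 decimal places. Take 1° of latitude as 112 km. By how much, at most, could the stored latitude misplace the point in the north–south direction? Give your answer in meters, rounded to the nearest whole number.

11 meters

Truncating at 4 decimal places can drop up to a full unit in the last place, so the latitude may be off by as much as 0.0001°.
So the N–S error is at most 0.0001 × 112000 = 11.2 m.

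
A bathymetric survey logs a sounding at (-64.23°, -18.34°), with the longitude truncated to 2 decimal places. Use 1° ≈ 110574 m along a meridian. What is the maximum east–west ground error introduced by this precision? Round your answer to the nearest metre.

481 metres

Truncating at 2 decimal places can drop up to a full unit in the last place, so the longitude may be off by as much as 0.01°.
Parallels shrink by cos φ, so at 64.23° a degree of longitude is 110574 × 0.4348 ≈ 48073.1 m.
So at most 0.01° × 48073.1 ≈ 480.731 m east–west.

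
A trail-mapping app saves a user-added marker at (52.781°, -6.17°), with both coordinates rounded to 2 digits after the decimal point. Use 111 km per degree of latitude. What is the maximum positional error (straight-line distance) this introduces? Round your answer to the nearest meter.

649 meters

Rounding to 2 decimal places leaves each coordinate within ±0.005° of the true value.
Latitude error → 0.005 × 111000 = 555 m along the meridian.
East–west component at 52.781°: 0.005° × 111000 × cos 52.781° ≈ 0.005 × 67139.8 ≈ 335.699 m.
The two errors are perpendicular, so the maximum displacement is √(555² + 335.699²) ≈ 648.628 m.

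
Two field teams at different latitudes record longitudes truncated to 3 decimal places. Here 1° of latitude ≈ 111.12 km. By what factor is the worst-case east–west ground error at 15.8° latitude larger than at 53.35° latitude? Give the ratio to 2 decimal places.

Truncating at 3 decimal places can drop up to a full unit in the last place, so the longitude may be off by as much as 0.001°.
Error at 15.8° = 0.001° × 111120 × cos 15.8° ≈ 111.12 × 0.9622 = 106.92 m.
Error at 53.35° = 0.001° × 111120 × cos 53.35° ≈ 111.12 × 0.5969 = 66.33 m.
Ratio: 106.92 / 66.33 = cos 15.8° / cos 53.35° ≈ 1.6120.

1.61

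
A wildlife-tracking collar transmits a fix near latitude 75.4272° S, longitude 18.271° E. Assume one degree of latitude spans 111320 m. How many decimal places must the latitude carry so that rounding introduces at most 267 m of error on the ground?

One degree of latitude covers 111320 m.
N decimal places → at most half a unit in the last place, 0.5 × 10⁻ᴺ° = 111320/2 × 10⁻ᴺ m.
Need 0.5 × 111320 × 10⁻ᴺ ≤ 267 → 10⁻ᴺ ≤ 4.797e-03, so N ≥ 2.32.
At 2 places the error can reach 557 m, but 3 places keeps it to 55.7 m.

3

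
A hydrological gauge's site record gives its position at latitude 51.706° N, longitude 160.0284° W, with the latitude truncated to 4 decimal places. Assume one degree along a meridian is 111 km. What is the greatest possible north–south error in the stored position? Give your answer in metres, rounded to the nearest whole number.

Truncating at 4 decimal places can drop up to a full unit in the last place, so the latitude may be off by as much as 0.0001°.
North–south distance: 0.0001° × 111000 m/° = 11.1 m.

11 metres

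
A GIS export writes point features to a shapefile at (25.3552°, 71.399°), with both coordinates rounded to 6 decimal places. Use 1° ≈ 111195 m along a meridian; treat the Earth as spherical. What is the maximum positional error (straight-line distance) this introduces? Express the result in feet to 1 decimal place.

Rounding to 6 decimal places leaves each coordinate within ±5e-07° of the true value.
Latitude error → 5e-07 × 111195 = 0.0555975 m along the meridian.
E–W at 25.3552°: 5e-07° × 111195 × cos 25.3552° = 5e-07 × 111195 × 0.9037 ≈ 0.0502418 m.
Combining orthogonally: (0.0555975² + 0.0502418²)^½ ≈ 0.0749355 m.
Converting: 0.0749355 m × 3.2808 ft/m ≈ 0.24585 ft.

0.2 feet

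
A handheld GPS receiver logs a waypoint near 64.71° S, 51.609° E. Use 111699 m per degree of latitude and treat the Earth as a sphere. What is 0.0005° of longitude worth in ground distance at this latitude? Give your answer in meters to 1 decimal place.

One degree of longitude here spans 111699 × cos 64.71° = 111699 × 0.4272 ≈ 47717.8 m; 0.0005° of that is 23.8589 m.

23.9 meters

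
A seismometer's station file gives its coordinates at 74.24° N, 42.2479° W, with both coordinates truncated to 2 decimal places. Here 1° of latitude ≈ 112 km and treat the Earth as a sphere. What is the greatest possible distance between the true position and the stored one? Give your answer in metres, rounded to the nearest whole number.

1161 metres

Truncating at 2 decimal places can drop up to a full unit in the last place, so each coordinate may be off by as much as 0.01°.
North–south component: 0.01° × 112000 = 1120 m.
East–west component at 74.24°: 0.01° × 112000 × cos 74.24° ≈ 0.01 × 30420.1 ≈ 304.201 m.
The two errors are perpendicular, so the maximum displacement is √(1120² + 304.201²) ≈ 1160.58 m.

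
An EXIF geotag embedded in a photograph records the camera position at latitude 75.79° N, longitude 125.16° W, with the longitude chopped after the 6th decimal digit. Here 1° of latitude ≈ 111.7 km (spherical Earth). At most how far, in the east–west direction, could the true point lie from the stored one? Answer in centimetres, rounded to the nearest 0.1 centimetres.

2.7 centimetres

Truncating at 6 decimal places can drop up to a full unit in the last place, so the longitude may be off by as much as 1e-06°.
One degree of longitude at 75.79° is 111700 × cos 75.79° ≈ 111700 × 0.2455 = 27419.7 m.
Maximum E–W displacement: 1e-06 × 27419.7 = 0.0274197 m.
That is 0.0274197 m = 2.742 cm.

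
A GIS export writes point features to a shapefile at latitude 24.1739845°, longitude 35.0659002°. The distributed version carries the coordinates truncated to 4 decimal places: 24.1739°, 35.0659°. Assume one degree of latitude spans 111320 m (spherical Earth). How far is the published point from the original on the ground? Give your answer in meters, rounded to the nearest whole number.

9 meters

Δlat = 24.1739845 − 24.1739 = +0.0000845°; Δlon = 35.0659002 − 35.0659 = +0.0000002°.
N–S: 0.0000845° × 111320 m/° = 9.40654 m.
E–W at 24.1739°: 0.0000002° × 111320 × cos 24.1739° = 0.0000002 × 111320 × 0.9123 ≈ 0.0203116 m.
Distance: √(9.40654² + 0.0203116²) ≈ 9.40656 m.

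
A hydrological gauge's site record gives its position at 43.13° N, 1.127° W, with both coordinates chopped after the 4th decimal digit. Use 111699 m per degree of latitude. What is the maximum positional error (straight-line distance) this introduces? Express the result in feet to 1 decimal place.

Truncating at 4 decimal places can drop up to a full unit in the last place, so each coordinate may be off by as much as 0.0001°.
North–south component: 0.0001° × 111699 = 11.1699 m.
Longitude error → 0.0001 × 111699 × cos 43.13° = 0.0001 × 111699 × 0.7298 ≈ 8.15184 m.
The two errors are perpendicular, so the maximum displacement is √(11.1699² + 8.15184²) ≈ 13.8282 m.
In feet: 13.8282 m ÷ 0.3048 ≈ 45.368 ft.

45.4 feet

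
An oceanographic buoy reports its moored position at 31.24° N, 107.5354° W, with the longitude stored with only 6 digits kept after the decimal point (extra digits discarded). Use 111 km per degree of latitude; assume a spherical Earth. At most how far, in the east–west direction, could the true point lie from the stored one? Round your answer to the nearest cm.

9 cm

Truncating at 6 decimal places can drop up to a full unit in the last place, so the longitude may be off by as much as 1e-06°.
One degree of longitude at 31.24° is 111000 × cos 31.24° ≈ 111000 × 0.8550 = 94905.3 m.
Maximum E–W displacement: 1e-06 × 94905.3 = 0.0949053 m.
That is 0.0949053 m = 9.4905 cm.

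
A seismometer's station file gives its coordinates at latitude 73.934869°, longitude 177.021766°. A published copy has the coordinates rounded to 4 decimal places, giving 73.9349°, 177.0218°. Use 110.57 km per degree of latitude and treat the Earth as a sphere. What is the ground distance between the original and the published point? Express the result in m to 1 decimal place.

The latitude changed by -0.000031° and the longitude by -0.000034°.
N–S: -0.000031° × 110570 m/° = -3.42767 m.
E–W at 73.9349°: -0.000034° × 110570 × cos 73.9349° = -0.000034 × 110570 × 0.2767 ≈ -1.04033 m.
Distance: √(3.42767² + 1.04033²) ≈ 3.58207 m.

3.6 m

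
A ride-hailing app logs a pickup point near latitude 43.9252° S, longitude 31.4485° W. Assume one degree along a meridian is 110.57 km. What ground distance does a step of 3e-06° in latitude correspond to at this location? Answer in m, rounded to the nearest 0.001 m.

0.332 m

Along a meridian 3e-06° is 3e-06 × 110570 = 0.33171 m.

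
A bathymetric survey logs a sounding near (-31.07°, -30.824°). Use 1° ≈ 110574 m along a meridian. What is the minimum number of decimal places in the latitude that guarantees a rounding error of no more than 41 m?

One degree of latitude covers 110574 m.
Rounding to N decimal places gives at most 0.5 × 10⁻ᴺ degrees of error, i.e. 0.5 × 10⁻ᴺ × 110574 m.
Need 0.5 × 110574 × 10⁻ᴺ ≤ 41 → 10⁻ᴺ ≤ 7.416e-04, so N ≥ 3.13.
At 3 places the error can reach 55.3 m, but 4 places keeps it to 5.53 m.

4 decimal places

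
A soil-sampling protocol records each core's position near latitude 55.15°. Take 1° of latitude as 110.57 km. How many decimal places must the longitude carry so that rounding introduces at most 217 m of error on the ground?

At 55.15° one degree of longitude covers 110570 × cos 55.15° ≈ 110570 × 0.5714 ≈ 63183 m.
With N decimal places the half-ulp bound is 0.5·10⁻ᴺ°, or 0.5·10⁻ᴺ × 63183 m on the ground.
Need 0.5 × 63183 × 10⁻ᴺ ≤ 217 → 10⁻ᴺ ≤ 6.869e-03, so N ≥ 2.16.
N = 2 would give 316 m (too coarse); N = 3 gives 31.6 m ≤ 217 m.

3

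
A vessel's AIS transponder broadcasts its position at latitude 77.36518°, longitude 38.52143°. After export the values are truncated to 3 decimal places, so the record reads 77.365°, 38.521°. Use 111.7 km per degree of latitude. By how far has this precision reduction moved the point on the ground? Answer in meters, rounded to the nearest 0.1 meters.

The latitude changed by +0.00018° and the longitude by +0.00043°.
North–south shift: 0.00018 × 111700 = 20.106 m.
E–W at 77.365°: 0.00043° × 111700 × cos 77.365° = 0.00043 × 111700 × 0.2187 ≈ 10.5063 m.
Distance: √(20.106² + 10.5063²) ≈ 22.6855 m.

22.7 meters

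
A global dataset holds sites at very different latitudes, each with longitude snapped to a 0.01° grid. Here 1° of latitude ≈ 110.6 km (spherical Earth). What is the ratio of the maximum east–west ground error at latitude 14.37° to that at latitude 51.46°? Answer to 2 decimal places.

With a 0.01° grid the true value lies within half a step, ±0.01°/2 = ±0.005°, of the stored one.
Error at 14.37° = 0.005° × 110600 × cos 14.37° ≈ 553 × 0.9687 = 535.7 m.
Error at 51.46° = 0.005° × 110600 × cos 51.46° ≈ 553 × 0.6231 = 344.55 m.
The ratio reduces to cos 14.37° / cos 51.46° = 0.9687/0.6231 ≈ 1.5548.

1.55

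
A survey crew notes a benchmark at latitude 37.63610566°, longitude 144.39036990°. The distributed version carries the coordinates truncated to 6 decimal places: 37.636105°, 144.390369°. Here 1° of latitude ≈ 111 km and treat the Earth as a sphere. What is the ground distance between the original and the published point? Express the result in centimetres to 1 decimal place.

10.8 centimetres

The latitude changed by +0.00000066° and the longitude by +0.00000090°.
North–south shift: 0.00000066 × 111000 = 0.07326 m.
E–W at 37.6361°: 0.00000090° × 111000 × cos 37.6361° = 0.00000090 × 111000 × 0.7919 ≈ 0.0791113 m.
Hypotenuse of the two orthogonal shifts: √(0.07326² + 0.0791113²) = 0.107822 m.
That is 0.107822 m = 10.782 cm.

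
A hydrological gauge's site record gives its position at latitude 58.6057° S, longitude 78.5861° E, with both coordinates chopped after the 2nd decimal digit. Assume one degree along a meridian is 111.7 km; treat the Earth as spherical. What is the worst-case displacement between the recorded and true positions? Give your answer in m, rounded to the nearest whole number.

1259 m

Truncating at 2 decimal places can drop up to a full unit in the last place, so each coordinate may be off by as much as 0.01°.
N–S: 0.01° × 111700 m/° = 1117 m.
E–W at 58.6057°: 0.01° × 111700 × cos 58.6057° = 0.01 × 111700 × 0.5209 ≈ 581.873 m.
Combining orthogonally: (1117² + 581.873²)^½ ≈ 1259.47 m.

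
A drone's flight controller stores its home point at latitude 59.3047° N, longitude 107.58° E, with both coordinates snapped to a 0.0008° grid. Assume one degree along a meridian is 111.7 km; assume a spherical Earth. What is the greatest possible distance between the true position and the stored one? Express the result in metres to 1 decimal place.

50.2 metres

With a 0.0008° grid the true value lies within half a step, ±0.0008°/2 = ±0.0004°, of the stored one.
Latitude error → 0.0004 × 111700 = 44.68 m along the meridian.
Longitude error → 0.0004 × 111700 × cos 59.3047° = 0.0004 × 111700 × 0.5105 ≈ 22.8079 m.
The two errors are perpendicular, so the maximum displacement is √(44.68² + 22.8079²) ≈ 50.1648 m.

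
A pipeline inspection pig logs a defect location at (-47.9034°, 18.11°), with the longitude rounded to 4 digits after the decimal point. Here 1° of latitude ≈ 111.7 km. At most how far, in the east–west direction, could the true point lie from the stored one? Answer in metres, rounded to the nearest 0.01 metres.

3.74 metres

Rounding to 4 decimal places leaves the longitude within ±5e-05° of the true value.
At latitude 47.9034° a degree of longitude spans 111700 m × cos 47.9034° = 111700 × 0.6704 ≈ 74881.7 m.
East–west error: 5e-05° × 74881.7 m/° ≈ 3.74409 m.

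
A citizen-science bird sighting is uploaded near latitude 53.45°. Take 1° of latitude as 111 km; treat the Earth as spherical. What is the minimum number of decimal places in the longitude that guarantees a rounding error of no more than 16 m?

4 decimal places

At 53.45° one degree of longitude covers 111000 × cos 53.45° ≈ 111000 × 0.5955 ≈ 66103.2 m.
N decimal places → at most half a unit in the last place, 0.5 × 10⁻ᴺ° = 66103.2/2 × 10⁻ᴺ m.
Setting 33051.6 × 10⁻ᴺ ≤ 16 gives 10ᴺ ≥ 2066, i.e. N ≥ 3.32.
N = 3 would give 33.1 m (too coarse); N = 4 gives 3.31 m ≤ 16 m.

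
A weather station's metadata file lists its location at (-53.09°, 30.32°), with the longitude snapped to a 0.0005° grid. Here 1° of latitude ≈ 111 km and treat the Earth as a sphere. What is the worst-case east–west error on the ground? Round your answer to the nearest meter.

17 meters

With a 0.0005° grid the true value lies within half a step, ±0.0005°/2 = ±0.00025°, of the stored one.
Parallels shrink by cos φ, so at 53.09° a degree of longitude is 111000 × 0.6006 ≈ 66662.1 m.
Maximum E–W displacement: 0.00025 × 66662.1 = 16.6655 m.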